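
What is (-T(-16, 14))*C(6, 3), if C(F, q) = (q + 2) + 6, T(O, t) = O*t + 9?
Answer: 2365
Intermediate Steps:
T(O, t) = 9 + O*t
C(F, q) = 8 + q (C(F, q) = (2 + q) + 6 = 8 + q)
(-T(-16, 14))*C(6, 3) = (-(9 - 16*14))*(8 + 3) = -(9 - 224)*11 = -1*(-215)*11 = 215*11 = 2365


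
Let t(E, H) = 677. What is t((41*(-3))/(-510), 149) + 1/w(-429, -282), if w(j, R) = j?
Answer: 290432/429 ≈ 677.00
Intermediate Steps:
t((41*(-3))/(-510), 149) + 1/w(-429, -282) = 677 + 1/(-429) = 677 - 1/429 = 290432/429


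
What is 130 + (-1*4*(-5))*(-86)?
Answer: -1590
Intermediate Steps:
130 + (-1*4*(-5))*(-86) = 130 - 4*(-5)*(-86) = 130 + 20*(-86) = 130 - 1720 = -1590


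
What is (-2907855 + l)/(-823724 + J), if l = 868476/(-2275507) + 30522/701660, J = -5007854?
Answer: 2321387793438885303/4655442727160938180 ≈ 0.49864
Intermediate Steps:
l = -269960922753/798316120810 (l = 868476*(-1/2275507) + 30522*(1/701660) = -868476/2275507 + 15261/350830 = -269960922753/798316120810 ≈ -0.33816)
(-2907855 + l)/(-823724 + J) = (-2907855 - 269960922753/798316120810)/(-823724 - 5007854) = -2321387793438885303/798316120810/(-5831578) = -2321387793438885303/798316120810*(-1/5831578) = 2321387793438885303/4655442727160938180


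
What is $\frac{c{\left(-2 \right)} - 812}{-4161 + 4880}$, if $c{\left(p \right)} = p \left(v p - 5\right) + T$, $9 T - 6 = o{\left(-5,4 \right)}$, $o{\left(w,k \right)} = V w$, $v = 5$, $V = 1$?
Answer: $- \frac{7037}{6471} \approx -1.0875$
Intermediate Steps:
$o{\left(w,k \right)} = w$ ($o{\left(w,k \right)} = 1 w = w$)
$T = \frac{1}{9}$ ($T = \frac{2}{3} + \frac{1}{9} \left(-5\right) = \frac{2}{3} - \frac{5}{9} = \frac{1}{9} \approx 0.11111$)
$c{\left(p \right)} = \frac{1}{9} + p \left(-5 + 5 p\right)$ ($c{\left(p \right)} = p \left(5 p - 5\right) + \frac{1}{9} = p \left(-5 + 5 p\right) + \frac{1}{9} = \frac{1}{9} + p \left(-5 + 5 p\right)$)
$\frac{c{\left(-2 \right)} - 812}{-4161 + 4880} = \frac{\left(\frac{1}{9} - -10 + 5 \left(-2\right)^{2}\right) - 812}{-4161 + 4880} = \frac{\left(\frac{1}{9} + 10 + 5 \cdot 4\right) - 812}{719} = \left(\left(\frac{1}{9} + 10 + 20\right) - 812\right) \frac{1}{719} = \left(\frac{271}{9} - 812\right) \frac{1}{719} = \left(- \frac{7037}{9}\right) \frac{1}{719} = - \frac{7037}{6471}$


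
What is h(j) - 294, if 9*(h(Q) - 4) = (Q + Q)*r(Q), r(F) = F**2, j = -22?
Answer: -23906/9 ≈ -2656.2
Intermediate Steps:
h(Q) = 4 + 2*Q**3/9 (h(Q) = 4 + ((Q + Q)*Q**2)/9 = 4 + ((2*Q)*Q**2)/9 = 4 + (2*Q**3)/9 = 4 + 2*Q**3/9)
h(j) - 294 = (4 + (2/9)*(-22)**3) - 294 = (4 + (2/9)*(-10648)) - 294 = (4 - 21296/9) - 294 = -21260/9 - 294 = -23906/9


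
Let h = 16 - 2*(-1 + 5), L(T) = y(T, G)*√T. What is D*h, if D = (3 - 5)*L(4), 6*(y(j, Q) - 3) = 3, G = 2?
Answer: -112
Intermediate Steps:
y(j, Q) = 7/2 (y(j, Q) = 3 + (⅙)*3 = 3 + ½ = 7/2)
L(T) = 7*√T/2
D = -14 (D = (3 - 5)*(7*√4/2) = -7*2 = -2*7 = -14)
h = 8 (h = 16 - 2*4 = 16 - 8 = 8)
D*h = -14*8 = -112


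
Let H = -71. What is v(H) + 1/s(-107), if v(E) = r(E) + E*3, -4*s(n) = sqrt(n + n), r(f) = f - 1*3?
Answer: -287 + 2*I*sqrt(214)/107 ≈ -287.0 + 0.27343*I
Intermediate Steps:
r(f) = -3 + f (r(f) = f - 3 = -3 + f)
s(n) = -sqrt(2)*sqrt(n)/4 (s(n) = -sqrt(n + n)/4 = -sqrt(2)*sqrt(n)/4)
v(E) = -3 + 4*E (v(E) = (-3 + E) + E*3 = (-3 + E) + 3*E = -3 + 4*E)
v(H) + 1/s(-107) = (-3 + 4*(-71)) + 1/(-sqrt(2)*sqrt(-107)/4) = (-3 - 284) + 1/(-sqrt(2)*I*sqrt(107)/4) = -287 + 1/(-I*sqrt(214)/4) = -287 + 2*I*sqrt(214)/107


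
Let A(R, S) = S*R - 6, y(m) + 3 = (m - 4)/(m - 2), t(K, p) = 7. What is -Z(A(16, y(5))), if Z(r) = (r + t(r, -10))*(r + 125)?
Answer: 28625/9 ≈ 3180.6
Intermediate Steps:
y(m) = -3 + (-4 + m)/(-2 + m) (y(m) = -3 + (m - 4)/(m - 2) = -3 + (-4 + m)/(-2 + m))
A(R, S) = -6 + R*S (A(R, S) = R*S - 6 = -6 + R*S)
Z(r) = (7 + r)*(125 + r) (Z(r) = (r + 7)*(r + 125) = (7 + r)*(125 + r))
-Z(A(16, y(5))) = -(875 + (-6 + 16*(2*(1 - 1*5)/(-2 + 5)))**2 + 132*(-6 + 16*(2*(1 - 1*5)/(-2 + 5)))) = -(875 + (-6 + 16*(2*(1 - 5)/3))**2 + 132*(-6 + 16*(2*(1 - 5)/3))) = -(875 + (-6 + 16*(2*(1/3)*(-4)))**2 + 132*(-6 + 16*(2*(1/3)*(-4)))) = -(875 + (-6 + 16*(-8/3))**2 + 132*(-6 + 16*(-8/3))) = -(875 + (-6 - 128/3)**2 + 132*(-6 - 128/3)) = -(875 + (-146/3)**2 + 132*(-146/3)) = -(875 + 21316/9 - 6424) = -1*(-28625/9) = 28625/9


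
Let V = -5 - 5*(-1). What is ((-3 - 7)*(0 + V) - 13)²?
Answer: 169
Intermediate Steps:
V = 0 (V = -5 + 5 = 0)
((-3 - 7)*(0 + V) - 13)² = ((-3 - 7)*(0 + 0) - 13)² = (-10*0 - 13)² = (0 - 13)² = (-13)² = 169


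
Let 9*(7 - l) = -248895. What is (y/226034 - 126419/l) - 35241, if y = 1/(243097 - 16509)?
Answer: -24967140090424590325/708376683841352 ≈ -35246.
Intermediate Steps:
l = 27662 (l = 7 - ⅑*(-248895) = 7 + 27655 = 27662)
y = 1/226588 ≈ 4.4133e-6
(y/226034 - 126419/l) - 35241 = ((1/226588)/226034 - 126419/27662) - 35241 = ((1/226588)*(1/226034) - 126419*1/27662) - 35241 = (1/51216591992 - 126419/27662) - 35241 = -3237375171504493/708376683841352 - 35241 = -24967140090424590325/708376683841352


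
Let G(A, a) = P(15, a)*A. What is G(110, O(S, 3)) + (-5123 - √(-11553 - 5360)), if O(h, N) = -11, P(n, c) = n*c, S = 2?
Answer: -23273 - I*√16913 ≈ -23273.0 - 130.05*I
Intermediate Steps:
P(n, c) = c*n
G(A, a) = 15*A*a (G(A, a) = (a*15)*A = (15*a)*A = 15*A*a)
G(110, O(S, 3)) + (-5123 - √(-11553 - 5360)) = 15*110*(-11) + (-5123 - √(-11553 - 5360)) = -18150 + (-5123 - √(-16913)) = -18150 + (-5123 - I*√16913) = -23273 - I*√16913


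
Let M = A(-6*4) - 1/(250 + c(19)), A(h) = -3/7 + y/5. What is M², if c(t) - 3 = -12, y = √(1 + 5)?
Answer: 30398314/71149225 - 292*√6/1687 ≈ 0.0032692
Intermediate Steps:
y = √6 ≈ 2.4495
c(t) = -9 (c(t) = 3 - 12 = -9)
A(h) = -3/7 + √6/5
M = -730/1687 + √6/5 (M = (-3/7 + √6/5) - 1/(250 - 9) = (-3/7 + √6/5) - 1/241 = -730/1687 + √6/5 ≈ 0.057177)
M² = (-730/1687 + √6/5)²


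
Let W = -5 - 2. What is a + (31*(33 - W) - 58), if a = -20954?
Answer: -19772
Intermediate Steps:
W = -7
a + (31*(33 - W) - 58) = -20954 + (31*(33 - 1*(-7)) - 58) = -20954 + (31*(33 + 7) - 58) = -20954 + (31*40 - 58) = -20954 + (1240 - 58) = -20954 + 1182 = -19772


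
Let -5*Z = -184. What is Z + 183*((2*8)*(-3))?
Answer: -43736/5 ≈ -8747.2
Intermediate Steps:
Z = 184/5 (Z = -⅕*(-184) = 184/5 ≈ 36.800)
Z + 183*((2*8)*(-3)) = 184/5 + 183*((2*8)*(-3)) = 184/5 + 183*(16*(-3)) = 184/5 + 183*(-48) = 184/5 - 8784 = -43736/5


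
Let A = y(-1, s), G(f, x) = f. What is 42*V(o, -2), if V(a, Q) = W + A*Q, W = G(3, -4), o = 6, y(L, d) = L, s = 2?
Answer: 210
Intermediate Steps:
A = -1
W = 3
V(a, Q) = 3 - Q
42*V(o, -2) = 42*(3 - 1*(-2)) = 42*(3 + 2) = 42*5 = 210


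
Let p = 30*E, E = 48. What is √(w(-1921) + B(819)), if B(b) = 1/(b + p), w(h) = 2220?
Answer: √1258760231/753 ≈ 47.117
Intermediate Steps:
p = 1440 (p = 30*48 = 1440)
B(b) = 1/(1440 + b) (B(b) = 1/(b + 1440) = 1/(1440 + b))
√(w(-1921) + B(819)) = √(2220 + 1/(1440 + 819)) = √(2220 + 1/2259) = √(5014981/2259) = √1258760231/753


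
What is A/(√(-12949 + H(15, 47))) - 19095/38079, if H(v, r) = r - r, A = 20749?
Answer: -6365/12693 - 20749*I*√12949/12949 ≈ -0.50146 - 182.34*I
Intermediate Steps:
H(v, r) = 0
A/(√(-12949 + H(15, 47))) - 19095/38079 = 20749/(√(-12949 + 0)) - 19095/38079 = 20749/(√(-12949)) - 19095*1/38079 = 20749/((I*√12949)) - 6365/12693 = 20749*(-I*√12949/12949) - 6365/12693 = -20749*I*√12949/12949 - 6365/12693 = -6365/12693 - 20749*I*√12949/12949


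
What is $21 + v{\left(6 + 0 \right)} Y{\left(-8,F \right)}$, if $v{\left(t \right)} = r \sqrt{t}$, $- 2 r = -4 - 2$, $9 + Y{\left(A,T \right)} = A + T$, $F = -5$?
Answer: $21 - 66 \sqrt{6} \approx -140.67$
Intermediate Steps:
$Y{\left(A,T \right)} = -9 + A + T$ ($Y{\left(A,T \right)} = -9 + \left(A + T\right) = -9 + A + T$)
$r = 3$ ($r = - \frac{-4 - 2}{2} = \left(- \frac{1}{2}\right) \left(-6\right) = 3$)
$v{\left(t \right)} = 3 \sqrt{t}$
$21 + v{\left(6 + 0 \right)} Y{\left(-8,F \right)} = 21 + 3 \sqrt{6 + 0} \left(-9 - 8 - 5\right) = 21 + 3 \sqrt{6} \left(-22\right) = 21 - 66 \sqrt{6}$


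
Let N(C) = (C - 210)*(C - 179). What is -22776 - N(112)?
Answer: -29342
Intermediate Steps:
N(C) = (-210 + C)*(-179 + C)
-22776 - N(112) = -22776 - (37590 + 112² - 389*112) = -22776 - (37590 + 12544 - 43568) = -22776 - 1*6566 = -22776 - 6566 = -29342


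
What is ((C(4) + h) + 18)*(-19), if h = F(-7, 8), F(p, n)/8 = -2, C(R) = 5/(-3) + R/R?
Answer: -76/3 ≈ -25.333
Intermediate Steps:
C(R) = -2/3 (C(R) = 5*(-1/3) + 1 = -5/3 + 1 = -2/3)
F(p, n) = -16 (F(p, n) = 8*(-2) = -16)
h = -16
((C(4) + h) + 18)*(-19) = ((-2/3 - 16) + 18)*(-19) = (-50/3 + 18)*(-19) = (4/3)*(-19) = -76/3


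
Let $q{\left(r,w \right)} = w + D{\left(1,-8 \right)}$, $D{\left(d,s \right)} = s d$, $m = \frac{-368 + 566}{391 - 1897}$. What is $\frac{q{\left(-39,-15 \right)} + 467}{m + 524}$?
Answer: $\frac{111444}{131491} \approx 0.84754$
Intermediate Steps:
$m = - \frac{33}{251}$ ($m = \frac{198}{-1506} = 198 \left(- \frac{1}{1506}\right) = - \frac{33}{251} \approx -0.13147$)
$D{\left(d,s \right)} = d s$
$q{\left(r,w \right)} = -8 + w$ ($q{\left(r,w \right)} = w + 1 \left(-8\right) = w - 8 = -8 + w$)
$\frac{q{\left(-39,-15 \right)} + 467}{m + 524} = \frac{\left(-8 - 15\right) + 467}{- \frac{33}{251} + 524} = \frac{-23 + 467}{\frac{131491}{251}} = 444 \cdot \frac{251}{131491} = \frac{111444}{131491}$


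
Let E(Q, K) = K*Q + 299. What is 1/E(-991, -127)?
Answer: 1/126156 ≈ 7.9267e-6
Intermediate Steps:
E(Q, K) = 299 + K*Q
1/E(-991, -127) = 1/(299 - 127*(-991)) = 1/(299 + 125857) = 1/126156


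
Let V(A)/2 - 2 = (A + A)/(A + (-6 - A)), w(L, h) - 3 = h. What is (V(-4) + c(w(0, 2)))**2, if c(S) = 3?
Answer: 841/9 ≈ 93.444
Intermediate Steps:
w(L, h) = 3 + h
V(A) = 4 - 2*A/3 (V(A) = 4 + 2*((A + A)/(A + (-6 - A))) = 4 + 2*((2*A)/(-6)) = 4 + 2*((2*A)*(-1/6)) = 4 + 2*(-A/3) = 4 - 2*A/3)
(V(-4) + c(w(0, 2)))**2 = ((4 - 2/3*(-4)) + 3)**2 = ((4 + 8/3) + 3)**2 = (20/3 + 3)**2 = (29/3)**2 = 841/9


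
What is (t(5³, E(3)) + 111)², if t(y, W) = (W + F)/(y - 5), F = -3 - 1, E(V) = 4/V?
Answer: 24940036/2025 ≈ 12316.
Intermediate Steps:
F = -4
t(y, W) = (-4 + W)/(-5 + y) (t(y, W) = (W - 4)/(y - 5) = (-4 + W)/(-5 + y))
(t(5³, E(3)) + 111)² = ((-4 + 4/3)/(-5 + 5³) + 111)² = ((-4 + 4*(⅓))/(-5 + 125) + 111)² = ((-4 + 4/3)/120 + 111)² = ((1/120)*(-8/3) + 111)² = (-1/45 + 111)² = (4994/45)² = 24940036/2025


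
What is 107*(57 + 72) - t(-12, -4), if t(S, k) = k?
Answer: 13807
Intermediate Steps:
107*(57 + 72) - t(-12, -4) = 107*(57 + 72) - 1*(-4) = 107*129 + 4 = 13803 + 4 = 13807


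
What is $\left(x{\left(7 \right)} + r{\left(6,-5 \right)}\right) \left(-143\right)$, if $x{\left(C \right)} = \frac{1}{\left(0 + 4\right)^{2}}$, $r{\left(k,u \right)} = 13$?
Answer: $- \frac{29887}{16} \approx -1867.9$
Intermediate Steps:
$x{\left(C \right)} = \frac{1}{16}$ ($x{\left(C \right)} = \frac{1}{4^{2}} = \frac{1}{16}$)
$\left(x{\left(7 \right)} + r{\left(6,-5 \right)}\right) \left(-143\right) = \left(\frac{1}{16} + 13\right) \left(-143\right) = \frac{209}{16} \left(-143\right) = - \frac{29887}{16}$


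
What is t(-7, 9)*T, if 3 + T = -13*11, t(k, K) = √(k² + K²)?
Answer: -146*√130 ≈ -1664.7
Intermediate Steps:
t(k, K) = √(K² + k²)
T = -146 (T = -3 - 13*11 = -3 - 143 = -146)
t(-7, 9)*T = √(9² + (-7)²)*(-146) = √(81 + 49)*(-146) = √130*(-146) = -146*√130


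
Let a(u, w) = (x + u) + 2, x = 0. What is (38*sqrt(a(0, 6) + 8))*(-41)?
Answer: -1558*sqrt(10) ≈ -4926.8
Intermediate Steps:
a(u, w) = 2 + u (a(u, w) = (0 + u) + 2 = u + 2 = 2 + u)
(38*sqrt(a(0, 6) + 8))*(-41) = (38*sqrt((2 + 0) + 8))*(-41) = (38*sqrt(2 + 8))*(-41) = (38*sqrt(10))*(-41) = -1558*sqrt(10)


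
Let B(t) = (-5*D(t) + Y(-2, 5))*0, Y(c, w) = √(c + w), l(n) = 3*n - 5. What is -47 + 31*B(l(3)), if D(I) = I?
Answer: -47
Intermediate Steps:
l(n) = -5 + 3*n
B(t) = 0 (B(t) = (-5*t + √(-2 + 5))*0 = (-5*t + √3)*0 = (√3 - 5*t)*0 = 0)
-47 + 31*B(l(3)) = -47 + 31*0 = -47 + 0 = -47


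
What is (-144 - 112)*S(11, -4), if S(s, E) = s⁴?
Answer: -3748096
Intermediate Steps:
(-144 - 112)*S(11, -4) = (-144 - 112)*11⁴ = -256*14641 = -3748096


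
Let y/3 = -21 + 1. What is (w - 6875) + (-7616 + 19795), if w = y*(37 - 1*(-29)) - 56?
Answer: 1288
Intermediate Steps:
y = -60 (y = 3*(-21 + 1) = 3*(-20) = -60)
w = -4016 (w = -60*(37 - 1*(-29)) - 56 = -60*(37 + 29) - 56 = -60*66 - 56 = -3960 - 56 = -4016)
(w - 6875) + (-7616 + 19795) = (-4016 - 6875) + (-7616 + 19795) = -10891 + 12179 = 1288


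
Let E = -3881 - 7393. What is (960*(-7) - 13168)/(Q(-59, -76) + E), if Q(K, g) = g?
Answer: 9944/5675 ≈ 1.7522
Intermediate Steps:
E = -11274
(960*(-7) - 13168)/(Q(-59, -76) + E) = (960*(-7) - 13168)/(-76 - 11274) = (-6720 - 13168)/(-11350) = -19888*(-1/11350) = 9944/5675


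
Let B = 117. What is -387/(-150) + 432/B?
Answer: 4077/650 ≈ 6.2723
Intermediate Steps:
-387/(-150) + 432/B = -387/(-150) + 432/117 = -387*(-1/150) + 432*(1/117) = 129/50 + 48/13 = 4077/650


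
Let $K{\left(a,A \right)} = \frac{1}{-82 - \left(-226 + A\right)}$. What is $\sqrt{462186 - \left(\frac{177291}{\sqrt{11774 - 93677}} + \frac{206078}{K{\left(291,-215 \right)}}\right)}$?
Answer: $\frac{\sqrt{-54797597922113416 + 1613407197 i \sqrt{81903}}}{27301} \approx 0.036125 + 8574.4 i$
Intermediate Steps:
$K{\left(a,A \right)} = \frac{1}{144 - A}$
$\sqrt{462186 - \left(\frac{177291}{\sqrt{11774 - 93677}} + \frac{206078}{K{\left(291,-215 \right)}}\right)} = \sqrt{462186 - \left(73982002 + \frac{177291}{\sqrt{11774 - 93677}}\right)} = \sqrt{462186 - \left(73982002 + 177291 \left(- \frac{i \sqrt{81903}}{81903}\right)\right)} = \sqrt{462186 - \left(73982002 + 177291 \left(- \frac{1}{81903}\right) i \sqrt{81903}\right)} = \sqrt{462186 + \left(\left(-206078\right) 359 + \frac{59097 i \sqrt{81903}}{27301}\right)} = \sqrt{462186 - \left(73982002 - \frac{59097 i \sqrt{81903}}{27301}\right)} = \sqrt{-73519816 + \frac{59097 i \sqrt{81903}}{27301}}$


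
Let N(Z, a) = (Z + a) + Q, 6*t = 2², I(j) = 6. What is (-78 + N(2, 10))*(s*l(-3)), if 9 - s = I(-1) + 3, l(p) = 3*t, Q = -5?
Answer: 0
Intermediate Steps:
t = ⅔ (t = (⅙)*2² = (⅙)*4 = ⅔ ≈ 0.66667)
l(p) = 2 (l(p) = 3*(⅔) = 2)
N(Z, a) = -5 + Z + a (N(Z, a) = (Z + a) - 5 = -5 + Z + a)
s = 0 (s = 9 - (6 + 3) = 9 - 1*9 = 9 - 9 = 0)
(-78 + N(2, 10))*(s*l(-3)) = (-78 + (-5 + 2 + 10))*(0*2) = (-78 + 7)*0 = -71*0 = 0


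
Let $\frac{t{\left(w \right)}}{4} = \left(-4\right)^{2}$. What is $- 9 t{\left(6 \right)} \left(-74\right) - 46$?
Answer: $42578$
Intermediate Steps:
$t{\left(w \right)} = 64$ ($t{\left(w \right)} = 4 \left(-4\right)^{2} = 4 \cdot 16 = 64$)
$- 9 t{\left(6 \right)} \left(-74\right) - 46 = \left(-9\right) 64 \left(-74\right) - 46 = \left(-576\right) \left(-74\right) - 46 = 42624 - 46 = 42578$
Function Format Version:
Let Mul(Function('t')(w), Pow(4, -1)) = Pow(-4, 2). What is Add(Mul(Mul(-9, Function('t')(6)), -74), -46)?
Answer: 42578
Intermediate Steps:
Function('t')(w) = 64 (Function('t')(w) = Mul(4, Pow(-4, 2)) = Mul(4, 16) = 64)
Add(Mul(Mul(-9, Function('t')(6)), -74), -46) = Add(Mul(Mul(-9, 64), -74), -46) = Add(Mul(-576, -74), -46) = Add(42624, -46) = 42578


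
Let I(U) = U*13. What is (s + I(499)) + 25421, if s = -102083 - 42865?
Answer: -113040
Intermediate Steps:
I(U) = 13*U
s = -144948
(s + I(499)) + 25421 = (-144948 + 13*499) + 25421 = (-144948 + 6487) + 25421 = -138461 + 25421 = -113040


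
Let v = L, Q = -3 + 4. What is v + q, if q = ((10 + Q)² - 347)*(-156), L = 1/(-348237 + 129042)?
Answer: 7727938919/219195 ≈ 35256.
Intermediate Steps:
Q = 1
L = -1/219195 (L = 1/(-219195) = -1/219195 ≈ -4.5621e-6)
q = 35256 (q = ((10 + 1)² - 347)*(-156) = (11² - 347)*(-156) = (121 - 347)*(-156) = -226*(-156) = 35256)
v = -1/219195 ≈ -4.5621e-6
v + q = -1/219195 + 35256 = 7727938919/219195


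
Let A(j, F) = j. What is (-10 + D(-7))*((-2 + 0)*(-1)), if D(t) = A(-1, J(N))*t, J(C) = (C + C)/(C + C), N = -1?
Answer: -6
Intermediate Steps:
J(C) = 1 (J(C) = (2*C)/((2*C)) = (2*C)*(1/(2*C)) = 1)
D(t) = -t
(-10 + D(-7))*((-2 + 0)*(-1)) = (-10 - 1*(-7))*((-2 + 0)*(-1)) = (-10 + 7)*(-2*(-1)) = -3*2 = -6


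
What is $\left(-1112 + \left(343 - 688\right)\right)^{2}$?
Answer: $2122849$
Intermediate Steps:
$\left(-1112 + \left(343 - 688\right)\right)^{2} = \left(-1112 - 345\right)^{2} = \left(-1457\right)^{2} = 2122849$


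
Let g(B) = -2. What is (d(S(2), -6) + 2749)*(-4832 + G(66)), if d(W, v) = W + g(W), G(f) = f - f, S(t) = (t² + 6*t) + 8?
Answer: -13389472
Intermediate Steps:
S(t) = 8 + t² + 6*t
G(f) = 0
d(W, v) = -2 + W (d(W, v) = W - 2 = -2 + W)
(d(S(2), -6) + 2749)*(-4832 + G(66)) = ((-2 + (8 + 2² + 6*2)) + 2749)*(-4832 + 0) = ((-2 + (8 + 4 + 12)) + 2749)*(-4832) = ((-2 + 24) + 2749)*(-4832) = (22 + 2749)*(-4832) = 2771*(-4832) = -13389472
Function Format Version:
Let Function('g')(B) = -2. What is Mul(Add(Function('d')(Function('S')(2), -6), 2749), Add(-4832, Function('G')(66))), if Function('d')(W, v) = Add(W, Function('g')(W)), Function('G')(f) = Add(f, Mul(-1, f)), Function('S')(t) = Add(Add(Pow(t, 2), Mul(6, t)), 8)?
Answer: -13389472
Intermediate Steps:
Function('S')(t) = Add(8, Pow(t, 2), Mul(6, t))
Function('G')(f) = 0
Function('d')(W, v) = Add(-2, W) (Function('d')(W, v) = Add(W, -2) = Add(-2, W))
Mul(Add(Function('d')(Function('S')(2), -6), 2749), Add(-4832, Function('G')(66))) = Mul(Add(Add(-2, Add(8, Pow(2, 2), Mul(6, 2))), 2749), Add(-4832, 0)) = Mul(Add(Add(-2, Add(8, 4, 12)), 2749), -4832) = Mul(Add(Add(-2, 24), 2749), -4832) = Mul(Add(22, 2749), -4832) = Mul(2771, -4832) = -13389472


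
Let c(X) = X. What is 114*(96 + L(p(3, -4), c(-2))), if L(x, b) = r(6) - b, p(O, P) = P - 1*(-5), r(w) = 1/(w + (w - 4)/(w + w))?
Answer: 414048/37 ≈ 11190.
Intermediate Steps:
r(w) = 1/(w + (-4 + w)/(2*w)) (r(w) = 1/(w + (-4 + w)/((2*w))) = 1/(w + (-4 + w)*(1/(2*w))) = 1/(w + (-4 + w)/(2*w)))
p(O, P) = 5 + P (p(O, P) = P + 5 = 5 + P)
L(x, b) = 6/37 - b (L(x, b) = 2*6/(-4 + 6 + 2*6**2) - b = 2*6/(-4 + 6 + 2*36) - b = 2*6/(-4 + 6 + 72) - b = 2*6/74 - b = 2*6*(1/74) - b = 6/37 - b)
114*(96 + L(p(3, -4), c(-2))) = 114*(96 + (6/37 - 1*(-2))) = 114*(96 + (6/37 + 2)) = 114*(96 + 80/37) = 114*(3632/37) = 414048/37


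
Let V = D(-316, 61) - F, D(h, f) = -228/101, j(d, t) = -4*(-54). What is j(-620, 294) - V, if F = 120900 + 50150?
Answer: 17298094/101 ≈ 1.7127e+5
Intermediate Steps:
j(d, t) = 216
D(h, f) = -228/101 (D(h, f) = -228*1/101 = -228/101)
F = 171050
V = -17276278/101 (V = -228/101 - 1*171050 = -228/101 - 171050 = -17276278/101 ≈ -1.7105e+5)
j(-620, 294) - V = 216 - 1*(-17276278/101) = 216 + 17276278/101 = 17298094/101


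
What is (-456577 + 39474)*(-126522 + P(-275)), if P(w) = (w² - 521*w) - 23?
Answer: -38521547565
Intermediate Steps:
P(w) = -23 + w² - 521*w
(-456577 + 39474)*(-126522 + P(-275)) = (-456577 + 39474)*(-126522 + (-23 + (-275)² - 521*(-275))) = -417103*(-126522 + (-23 + 75625 + 143275)) = -417103*(-126522 + 218877) = -417103*92355 = -38521547565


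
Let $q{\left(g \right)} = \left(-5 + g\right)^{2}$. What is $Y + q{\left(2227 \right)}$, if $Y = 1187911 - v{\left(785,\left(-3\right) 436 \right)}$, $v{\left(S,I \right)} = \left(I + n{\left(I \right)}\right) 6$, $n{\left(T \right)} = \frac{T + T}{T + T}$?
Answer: $6133037$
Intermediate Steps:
$n{\left(T \right)} = 1$ ($n{\left(T \right)} = \frac{2 T}{2 T} = 2 T \frac{1}{2 T} = 1$)
$v{\left(S,I \right)} = 6 + 6 I$ ($v{\left(S,I \right)} = \left(I + 1\right) 6 = \left(1 + I\right) 6 = 6 + 6 I$)
$Y = 1195753$ ($Y = 1187911 - \left(6 + 6 \left(\left(-3\right) 436\right)\right) = 1187911 - \left(6 + 6 \left(-1308\right)\right) = 1187911 - \left(6 - 7848\right) = 1187911 - -7842 = 1187911 + 7842 = 1195753$)
$Y + q{\left(2227 \right)} = 1195753 + \left(-5 + 2227\right)^{2} = 1195753 + 2222^{2} = 1195753 + 4937284 = 6133037$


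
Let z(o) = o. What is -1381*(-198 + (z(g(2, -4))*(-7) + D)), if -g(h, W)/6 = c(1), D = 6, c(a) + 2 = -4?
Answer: 613164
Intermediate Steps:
c(a) = -6 (c(a) = -2 - 4 = -6)
g(h, W) = 36 (g(h, W) = -6*(-6) = 36)
-1381*(-198 + (z(g(2, -4))*(-7) + D)) = -1381*(-198 + (36*(-7) + 6)) = -1381*(-198 + (-252 + 6)) = -1381*(-198 - 246) = -1381*(-444) = 613164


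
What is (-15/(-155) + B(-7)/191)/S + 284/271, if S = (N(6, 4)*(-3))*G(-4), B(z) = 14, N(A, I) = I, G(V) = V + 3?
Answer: 20451665/19255092 ≈ 1.0621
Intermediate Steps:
G(V) = 3 + V
S = 12 (S = (4*(-3))*(3 - 4) = -12*(-1) = 12)
(-15/(-155) + B(-7)/191)/S + 284/271 = (-15/(-155) + 14/191)/12 + 284/271 = (-15*(-1/155) + 14*(1/191))*(1/12) + 284*(1/271) = (3/31 + 14/191)*(1/12) + 284/271 = (1007/5921)*(1/12) + 284/271 = 1007/71052 + 284/271 = 20451665/19255092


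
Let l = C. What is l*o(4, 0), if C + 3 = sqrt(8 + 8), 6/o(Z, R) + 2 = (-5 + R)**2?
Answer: 6/23 ≈ 0.26087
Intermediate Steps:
o(Z, R) = 6/(-2 + (-5 + R)**2)
C = 1 (C = -3 + sqrt(8 + 8) = -3 + sqrt(16) = -3 + 4 = 1)
l = 1
l*o(4, 0) = 1*(6/(-2 + (-5 + 0)**2)) = 1*(6/(-2 + (-5)**2)) = 1*(6/(-2 + 25)) = 1*(6/23) = 6/23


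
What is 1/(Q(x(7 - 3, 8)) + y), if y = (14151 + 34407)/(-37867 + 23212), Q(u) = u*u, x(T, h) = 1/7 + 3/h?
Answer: -15319360/46651011 ≈ -0.32838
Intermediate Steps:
x(T, h) = ⅐ + 3/h (x(T, h) = 1*(⅐) + 3/h = ⅐ + 3/h)
Q(u) = u²
y = -16186/4885 (y = 48558/(-14655) = 48558*(-1/14655) = -16186/4885 ≈ -3.3134)
1/(Q(x(7 - 3, 8)) + y) = 1/(((⅐)*(21 + 8)/8)² - 16186/4885) = 1/(((⅐)*(⅛)*29)² - 16186/4885) = 1/((29/56)² - 16186/4885) = 1/(841/3136 - 16186/4885) = 1/(-46651011/15319360) = -15319360/46651011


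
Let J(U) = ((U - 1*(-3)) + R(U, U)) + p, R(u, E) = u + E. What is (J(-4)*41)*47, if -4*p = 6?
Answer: -40467/2 ≈ -20234.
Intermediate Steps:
p = -3/2 (p = -¼*6 = -3/2 ≈ -1.5000)
R(u, E) = E + u
J(U) = 3/2 + 3*U (J(U) = ((U - 1*(-3)) + (U + U)) - 3/2 = ((U + 3) + 2*U) - 3/2 = ((3 + U) + 2*U) - 3/2 = (3 + 3*U) - 3/2 = 3/2 + 3*U)
(J(-4)*41)*47 = ((3/2 + 3*(-4))*41)*47 = ((3/2 - 12)*41)*47 = -21/2*41*47 = -861/2*47 = -40467/2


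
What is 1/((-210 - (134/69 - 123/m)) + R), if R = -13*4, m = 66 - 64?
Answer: -138/27937 ≈ -0.0049397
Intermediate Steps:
m = 2
R = -52
1/((-210 - (134/69 - 123/m)) + R) = 1/((-210 - (134/69 - 123/2)) - 52) = 1/((-210 - 1*(-8219/138)) - 52) = 1/((-210 + 8219/138) - 52) = 1/(-20761/138 - 52) = 1/(-27937/138) = -138/27937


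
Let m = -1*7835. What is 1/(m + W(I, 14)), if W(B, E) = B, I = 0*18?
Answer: -1/7835 ≈ -0.00012763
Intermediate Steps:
I = 0
m = -7835
1/(m + W(I, 14)) = 1/(-7835 + 0) = 1/(-7835) = -1/7835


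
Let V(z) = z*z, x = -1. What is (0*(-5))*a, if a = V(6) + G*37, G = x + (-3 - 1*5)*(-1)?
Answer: 0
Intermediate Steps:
V(z) = z²
G = 7 (G = -1 + (-3 - 1*5)*(-1) = -1 + (-3 - 5)*(-1) = -1 - 8*(-1) = -1 + 8 = 7)
a = 295 (a = 6² + 7*37 = 36 + 259 = 295)
(0*(-5))*a = (0*(-5))*295 = 0*295 = 0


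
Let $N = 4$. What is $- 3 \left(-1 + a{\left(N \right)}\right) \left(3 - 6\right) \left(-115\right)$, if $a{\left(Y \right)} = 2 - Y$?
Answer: $3105$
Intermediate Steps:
$- 3 \left(-1 + a{\left(N \right)}\right) \left(3 - 6\right) \left(-115\right) = - 3 \left(-1 + \left(2 - 4\right)\right) \left(3 - 6\right) \left(-115\right) = - 3 \left(-1 + \left(2 - 4\right)\right) \left(-3\right) \left(-115\right) = - 3 \left(-1 - 2\right) \left(-3\right) \left(-115\right) = \left(-3\right) \left(-3\right) \left(-3\right) \left(-115\right) = 9 \left(-3\right) \left(-115\right) = \left(-27\right) \left(-115\right) = 3105$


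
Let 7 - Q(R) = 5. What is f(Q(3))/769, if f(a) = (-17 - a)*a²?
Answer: -76/769 ≈ -0.098830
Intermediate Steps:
Q(R) = 2 (Q(R) = 7 - 1*5 = 7 - 5 = 2)
f(a) = a²*(-17 - a)
f(Q(3))/769 = (2²*(-17 - 1*2))/769 = (4*(-17 - 2))*(1/769) = (4*(-19))*(1/769) = -76*1/769 = -76/769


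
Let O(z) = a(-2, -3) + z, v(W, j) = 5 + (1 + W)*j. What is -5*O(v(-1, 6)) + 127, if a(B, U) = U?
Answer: 117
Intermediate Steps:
v(W, j) = 5 + j*(1 + W)
O(z) = -3 + z
-5*O(v(-1, 6)) + 127 = -5*(-3 + (5 + 6 - 1*6)) + 127 = -5*(-3 + (5 + 6 - 6)) + 127 = -5*(-3 + 5) + 127 = -5*2 + 127 = -10 + 127 = 117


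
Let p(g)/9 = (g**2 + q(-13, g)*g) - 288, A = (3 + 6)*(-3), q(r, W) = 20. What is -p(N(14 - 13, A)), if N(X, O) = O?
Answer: 891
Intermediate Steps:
A = -27 (A = 9*(-3) = -27)
p(g) = -2592 + 9*g**2 + 180*g (p(g) = 9*((g**2 + 20*g) - 288) = 9*(-288 + g**2 + 20*g) = -2592 + 9*g**2 + 180*g)
-p(N(14 - 13, A)) = -(-2592 + 9*(-27)**2 + 180*(-27)) = -(-2592 + 9*729 - 4860) = -(-2592 + 6561 - 4860) = -1*(-891) = 891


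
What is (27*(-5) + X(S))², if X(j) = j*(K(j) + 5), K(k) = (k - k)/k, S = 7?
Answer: 10000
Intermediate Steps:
K(k) = 0 (K(k) = 0/k = 0)
X(j) = 5*j (X(j) = j*(0 + 5) = j*5 = 5*j)
(27*(-5) + X(S))² = (27*(-5) + 5*7)² = (-135 + 35)² = (-100)² = 10000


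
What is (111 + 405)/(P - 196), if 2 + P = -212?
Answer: -258/205 ≈ -1.2585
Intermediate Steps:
P = -214 (P = -2 - 212 = -214)
(111 + 405)/(P - 196) = (111 + 405)/(-214 - 196) = 516/(-410) = 516*(-1/410) = -258/205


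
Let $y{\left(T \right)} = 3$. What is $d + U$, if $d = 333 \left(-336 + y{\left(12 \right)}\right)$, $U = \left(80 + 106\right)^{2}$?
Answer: $-76293$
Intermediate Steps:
$U = 34596$ ($U = 186^{2} = 34596$)
$d = -110889$ ($d = 333 \left(-336 + 3\right) = 333 \left(-333\right) = -110889$)
$d + U = -110889 + 34596 = -76293$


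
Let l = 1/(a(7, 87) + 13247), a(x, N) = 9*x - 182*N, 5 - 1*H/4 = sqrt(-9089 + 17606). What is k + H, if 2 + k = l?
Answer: 45431/2524 - 4*sqrt(8517) ≈ -351.15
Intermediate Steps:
H = 20 - 4*sqrt(8517) (H = 20 - 4*sqrt(-9089 + 17606) = 20 - 4*sqrt(8517) ≈ -349.15)
a(x, N) = -182*N + 9*x
l = -1/2524 (l = 1/((-182*87 + 9*7) + 13247) = 1/((-15834 + 63) + 13247) = 1/(-15771 + 13247) = 1/(-2524) = -1/2524 ≈ -0.00039620)
k = -5049/2524 (k = -2 - 1/2524 = -5049/2524 ≈ -2.0004)
k + H = -5049/2524 + (20 - 4*sqrt(8517)) = 45431/2524 - 4*sqrt(8517)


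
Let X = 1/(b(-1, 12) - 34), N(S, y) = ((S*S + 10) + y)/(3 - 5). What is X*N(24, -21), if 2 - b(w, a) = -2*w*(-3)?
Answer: 565/52 ≈ 10.865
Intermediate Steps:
b(w, a) = 2 - 6*w (b(w, a) = 2 - (-2*w)*(-3) = 2 - 6*w)
N(S, y) = -5 - y/2 - S²/2 (N(S, y) = ((S² + 10) + y)/(-2) = ((10 + S²) + y)*(-½) = (10 + y + S²)*(-½) = -5 - y/2 - S²/2)
X = -1/26 (X = 1/((2 - 6*(-1)) - 34) = 1/((2 + 6) - 34) = 1/(8 - 34) = 1/(-26) = -1/26 ≈ -0.038462)
X*N(24, -21) = -(-5 - ½*(-21) - ½*24²)/26 = -(-5 + 21/2 - ½*576)/26 = -(-5 + 21/2 - 288)/26 = -1/26*(-565/2) = 565/52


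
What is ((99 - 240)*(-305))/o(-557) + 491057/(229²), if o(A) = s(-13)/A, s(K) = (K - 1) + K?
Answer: 418724565908/471969 ≈ 8.8719e+5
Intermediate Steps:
s(K) = -1 + 2*K (s(K) = (-1 + K) + K = -1 + 2*K)
o(A) = -27/A (o(A) = (-1 + 2*(-13))/A = (-1 - 26)/A = -27/A)
((99 - 240)*(-305))/o(-557) + 491057/(229²) = ((99 - 240)*(-305))/((-27/(-557))) + 491057/(229²) = (-141*(-305))/((-27*(-1/557))) + 491057/52441 = 43005/(27/557) + 491057*(1/52441) = 43005*(557/27) + 491057/52441 = 7984595/9 + 491057/52441 = 418724565908/471969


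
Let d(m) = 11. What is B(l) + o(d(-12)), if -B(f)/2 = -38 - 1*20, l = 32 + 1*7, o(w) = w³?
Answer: 1447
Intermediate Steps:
l = 39 (l = 32 + 7 = 39)
B(f) = 116 (B(f) = -2*(-38 - 1*20) = -2*(-38 - 20) = -2*(-58) = 116)
B(l) + o(d(-12)) = 116 + 11³ = 116 + 1331 = 1447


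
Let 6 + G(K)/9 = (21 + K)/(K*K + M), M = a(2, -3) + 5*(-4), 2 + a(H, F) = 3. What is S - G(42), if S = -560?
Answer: -883537/1745 ≈ -506.32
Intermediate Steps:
a(H, F) = 1 (a(H, F) = -2 + 3 = 1)
M = -19 (M = 1 + 5*(-4) = 1 - 20 = -19)
G(K) = -54 + 9*(21 + K)/(-19 + K²) (G(K) = -54 + 9*((21 + K)/(K*K - 19)) = -54 + 9*((21 + K)/(K² - 19)) = -54 + 9*((21 + K)/(-19 + K²)) = -54 + 9*(21 + K)/(-19 + K²))
S - G(42) = -560 - 9*(135 + 42 - 6*42²)/(-19 + 42²) = -560 - 9*(135 + 42 - 6*1764)/(-19 + 1764) = -560 - 9*(135 + 42 - 10584)/1745 = -560 - 9*(-10407)/1745 = -560 - 1*(-93663/1745) = -560 + 93663/1745 = -883537/1745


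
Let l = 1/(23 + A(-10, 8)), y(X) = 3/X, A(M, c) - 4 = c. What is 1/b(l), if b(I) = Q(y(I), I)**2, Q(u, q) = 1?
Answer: 1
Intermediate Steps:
A(M, c) = 4 + c
l = 1/35 (l = 1/(23 + (4 + 8)) = 1/(23 + 12) = 1/35 ≈ 0.028571)
b(I) = 1 (b(I) = 1**2 = 1)
1/b(l) = 1/1 = 1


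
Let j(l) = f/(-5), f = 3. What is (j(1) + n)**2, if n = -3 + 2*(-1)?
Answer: 784/25 ≈ 31.360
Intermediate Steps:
n = -5 (n = -3 - 2 = -5)
j(l) = -3/5 (j(l) = 3/(-5) = 3*(-1/5) = -3/5)
(j(1) + n)**2 = (-3/5 - 5)**2 = (-28/5)**2 = 784/25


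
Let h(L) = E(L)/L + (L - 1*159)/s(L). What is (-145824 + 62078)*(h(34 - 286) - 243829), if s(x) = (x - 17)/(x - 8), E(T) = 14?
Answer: 49516655155591/2421 ≈ 2.0453e+10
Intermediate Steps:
s(x) = (-17 + x)/(-8 + x)
h(L) = 14/L + (-159 + L)*(-8 + L)/(-17 + L) (h(L) = 14/L + (L - 1*159)/(((-17 + L)/(-8 + L))) = 14/L + (L - 159)*((-8 + L)/(-17 + L)) = 14/L + (-159 + L)*((-8 + L)/(-17 + L)) = 14/L + (-159 + L)*(-8 + L)/(-17 + L))
(-145824 + 62078)*(h(34 - 286) - 243829) = (-145824 + 62078)*((-238 + (34 - 286)³ - 167*(34 - 286)² + 1286*(34 - 286))/((34 - 286)*(-17 + (34 - 286))) - 243829) = -83746*((-238 + (-252)³ - 167*(-252)² + 1286*(-252))/((-252)*(-17 - 252)) - 243829) = -83746*(-1/252*(-238 - 16003008 - 167*63504 - 324072)/(-269) - 243829) = -83746*(-1/252*(-1/269)*(-238 - 16003008 - 10605168 - 324072) - 243829) = -83746*(-1/252*(-1/269)*(-26932486) - 243829) = -83746*(-1923749/4842 - 243829) = -83746*(-1182543767/4842) = 49516655155591/2421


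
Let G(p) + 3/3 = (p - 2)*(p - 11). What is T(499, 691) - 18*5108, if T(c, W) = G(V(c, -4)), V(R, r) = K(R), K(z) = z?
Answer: 150591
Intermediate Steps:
V(R, r) = R
G(p) = -1 + (-11 + p)*(-2 + p) (G(p) = -1 + (p - 2)*(p - 11) = -1 + (-2 + p)*(-11 + p) = -1 + (-11 + p)*(-2 + p))
T(c, W) = 21 + c² - 13*c
T(499, 691) - 18*5108 = (21 + 499² - 13*499) - 18*5108 = (21 + 249001 - 6487) - 1*91944 = 242535 - 91944 = 150591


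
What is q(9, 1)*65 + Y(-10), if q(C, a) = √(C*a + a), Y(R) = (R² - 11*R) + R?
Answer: 200 + 65*√10 ≈ 405.55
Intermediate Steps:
Y(R) = R² - 10*R
q(C, a) = √(a + C*a)
q(9, 1)*65 + Y(-10) = √(1*(1 + 9))*65 - 10*(-10 - 10) = √(1*10)*65 - 10*(-20) = √10*65 + 200 = 65*√10 + 200 = 200 + 65*√10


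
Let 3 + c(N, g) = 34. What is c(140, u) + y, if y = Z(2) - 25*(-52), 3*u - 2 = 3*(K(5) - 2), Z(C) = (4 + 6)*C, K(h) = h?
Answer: 1351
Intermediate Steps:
Z(C) = 10*C
u = 11/3 (u = ⅔ + (3*(5 - 2))/3 = ⅔ + (3*3)/3 = ⅔ + (⅓)*9 = ⅔ + 3 = 11/3 ≈ 3.6667)
c(N, g) = 31 (c(N, g) = -3 + 34 = 31)
y = 1320 (y = 10*2 - 25*(-52) = 20 + 1300 = 1320)
c(140, u) + y = 31 + 1320 = 1351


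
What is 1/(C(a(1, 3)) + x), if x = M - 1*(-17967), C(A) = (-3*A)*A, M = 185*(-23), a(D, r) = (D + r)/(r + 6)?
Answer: 27/370208 ≈ 7.2932e-5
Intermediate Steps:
a(D, r) = (D + r)/(6 + r)
M = -4255
C(A) = -3*A²
x = 13712 (x = -4255 - 1*(-17967) = -4255 + 17967 = 13712)
1/(C(a(1, 3)) + x) = 1/(-3*(1 + 3)²/(6 + 3)² + 13712) = 1/(-3*(4/9)² + 13712) = 1/(-3*16/81 + 13712) = 1/(-16/27 + 13712) = 1/(370208/27) = 27/370208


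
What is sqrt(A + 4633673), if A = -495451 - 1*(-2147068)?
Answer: sqrt(6285290) ≈ 2507.0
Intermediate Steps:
A = 1651617 (A = -495451 + 2147068 = 1651617)
sqrt(A + 4633673) = sqrt(1651617 + 4633673) = sqrt(6285290)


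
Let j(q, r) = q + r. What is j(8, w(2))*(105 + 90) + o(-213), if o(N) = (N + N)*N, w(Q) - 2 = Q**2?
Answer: 93468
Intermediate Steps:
w(Q) = 2 + Q**2
o(N) = 2*N**2 (o(N) = (2*N)*N = 2*N**2)
j(8, w(2))*(105 + 90) + o(-213) = (8 + (2 + 2**2))*(105 + 90) + 2*(-213)**2 = (8 + (2 + 4))*195 + 2*45369 = (8 + 6)*195 + 90738 = 14*195 + 90738 = 2730 + 90738 = 93468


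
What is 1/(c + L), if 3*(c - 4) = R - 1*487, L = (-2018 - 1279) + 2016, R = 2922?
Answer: -3/1396 ≈ -0.0021490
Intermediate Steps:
L = -1281 (L = -3297 + 2016 = -1281)
c = 2447/3 (c = 4 + (2922 - 1*487)/3 = 4 + (2922 - 487)/3 = 4 + (1/3)*2435 = 4 + 2435/3 = 2447/3 ≈ 815.67)
1/(c + L) = 1/(2447/3 - 1281) = 1/(-1396/3) = -3/1396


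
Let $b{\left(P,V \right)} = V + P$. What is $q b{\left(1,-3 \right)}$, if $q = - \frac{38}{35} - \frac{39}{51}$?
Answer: $\frac{2202}{595} \approx 3.7008$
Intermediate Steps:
$b{\left(P,V \right)} = P + V$
$q = - \frac{1101}{595}$ ($q = \left(-38\right) \frac{1}{35} - \frac{13}{17} = - \frac{38}{35} - \frac{13}{17} = - \frac{1101}{595} \approx -1.8504$)
$q b{\left(1,-3 \right)} = - \frac{1101 \left(1 - 3\right)}{595} = \left(- \frac{1101}{595}\right) \left(-2\right) = \frac{2202}{595}$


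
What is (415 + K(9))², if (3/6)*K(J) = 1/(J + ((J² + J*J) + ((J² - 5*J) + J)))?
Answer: 2008922041/11664 ≈ 1.7223e+5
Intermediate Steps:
K(J) = 2/(-3*J + 3*J²) (K(J) = 2/(J + ((J² + J*J) + ((J² - 5*J) + J))) = 2/(J + ((J² + J²) + (J² - 4*J))) = 2/(J + (2*J² + (J² - 4*J))) = 2/(J + (-4*J + 3*J²)) = 2/(-3*J + 3*J²))
(415 + K(9))² = (415 + (⅔)/(9*(-1 + 9)))² = (415 + (⅔)*(⅑)/8)² = (415 + (⅔)*(⅑)*(⅛))² = (415 + 1/108)² = (44821/108)² = 2008922041/11664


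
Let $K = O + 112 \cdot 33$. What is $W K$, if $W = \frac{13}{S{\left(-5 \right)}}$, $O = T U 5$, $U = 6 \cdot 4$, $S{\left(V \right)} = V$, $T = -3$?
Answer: $- \frac{43368}{5} \approx -8673.6$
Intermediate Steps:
$U = 24$
$O = -360$ ($O = \left(-3\right) 24 \cdot 5 = \left(-72\right) 5 = -360$)
$W = - \frac{13}{5}$ ($W = \frac{13}{-5} = 13 \left(- \frac{1}{5}\right) = - \frac{13}{5} \approx -2.6$)
$K = 3336$ ($K = -360 + 112 \cdot 33 = -360 + 3696 = 3336$)
$W K = \left(- \frac{13}{5}\right) 3336 = - \frac{43368}{5}$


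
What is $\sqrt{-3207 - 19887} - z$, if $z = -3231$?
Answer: $3231 + 3 i \sqrt{2566} \approx 3231.0 + 151.97 i$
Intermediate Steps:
$\sqrt{-3207 - 19887} - z = \sqrt{-3207 - 19887} - -3231 = \sqrt{-23094} + 3231 = 3 i \sqrt{2566} + 3231 = 3231 + 3 i \sqrt{2566}$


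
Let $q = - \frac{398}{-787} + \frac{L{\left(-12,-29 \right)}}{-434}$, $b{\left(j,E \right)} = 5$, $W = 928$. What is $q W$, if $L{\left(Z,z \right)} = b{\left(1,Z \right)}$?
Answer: $\frac{78321808}{170779} \approx 458.61$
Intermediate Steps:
$L{\left(Z,z \right)} = 5$
$q = \frac{168797}{341558}$ ($q = - \frac{398}{-787} + \frac{5}{-434} = \left(-398\right) \left(- \frac{1}{787}\right) + 5 \left(- \frac{1}{434}\right) = \frac{398}{787} - \frac{5}{434} = \frac{168797}{341558} \approx 0.4942$)
$q W = \frac{168797}{341558} \cdot 928 = \frac{78321808}{170779}$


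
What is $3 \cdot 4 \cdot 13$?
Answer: $156$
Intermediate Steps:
$3 \cdot 4 \cdot 13 = 12 \cdot 13 = 156$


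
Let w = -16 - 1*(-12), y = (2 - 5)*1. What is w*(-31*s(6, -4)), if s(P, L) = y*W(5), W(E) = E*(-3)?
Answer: 5580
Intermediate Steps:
y = -3 (y = -3*1 = -3)
w = -4 (w = -16 + 12 = -4)
W(E) = -3*E
s(P, L) = 45 (s(P, L) = -(-9)*5 = -3*(-15) = 45)
w*(-31*s(6, -4)) = -(-124)*45 = -4*(-1395) = 5580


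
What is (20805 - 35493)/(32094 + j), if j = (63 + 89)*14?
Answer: -7344/17111 ≈ -0.42920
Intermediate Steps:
j = 2128 (j = 152*14 = 2128)
(20805 - 35493)/(32094 + j) = (20805 - 35493)/(32094 + 2128) = -14688/34222 = -14688*1/34222 = -7344/17111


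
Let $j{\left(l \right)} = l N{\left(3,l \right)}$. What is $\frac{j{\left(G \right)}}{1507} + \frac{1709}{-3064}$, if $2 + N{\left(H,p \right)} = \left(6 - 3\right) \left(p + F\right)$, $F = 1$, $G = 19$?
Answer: $\frac{801065}{4617448} \approx 0.17349$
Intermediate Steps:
$N{\left(H,p \right)} = 1 + 3 p$ ($N{\left(H,p \right)} = -2 + \left(6 - 3\right) \left(p + 1\right) = -2 + 3 \left(1 + p\right) = -2 + \left(3 + 3 p\right) = 1 + 3 p$)
$j{\left(l \right)} = l \left(1 + 3 l\right)$
$\frac{j{\left(G \right)}}{1507} + \frac{1709}{-3064} = \frac{19 \left(1 + 3 \cdot 19\right)}{1507} + \frac{1709}{-3064} = 19 \left(1 + 57\right) \frac{1}{1507} + 1709 \left(- \frac{1}{3064}\right) = 19 \cdot 58 \cdot \frac{1}{1507} - \frac{1709}{3064} = 1102 \cdot \frac{1}{1507} - \frac{1709}{3064} = \frac{1102}{1507} - \frac{1709}{3064} = \frac{801065}{4617448}$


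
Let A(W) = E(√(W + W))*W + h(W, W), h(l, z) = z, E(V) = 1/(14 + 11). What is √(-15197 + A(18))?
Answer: 17*I*√1313/5 ≈ 123.2*I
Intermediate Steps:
E(V) = 1/25
A(W) = 26*W/25 (A(W) = W/25 + W = 26*W/25)
√(-15197 + A(18)) = √(-15197 + (26/25)*18) = √(-15197 + 468/25) = √(-379457/25) = 17*I*√1313/5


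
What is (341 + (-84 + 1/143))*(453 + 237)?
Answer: 25358880/143 ≈ 1.7733e+5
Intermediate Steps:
(341 + (-84 + 1/143))*(453 + 237) = (341 + (-84 + 1/143))*690 = (341 - 12011/143)*690 = (36752/143)*690 = 25358880/143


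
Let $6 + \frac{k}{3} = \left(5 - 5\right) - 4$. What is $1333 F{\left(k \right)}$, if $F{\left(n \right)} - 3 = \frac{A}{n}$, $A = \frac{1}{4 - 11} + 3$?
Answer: $\frac{81313}{21} \approx 3872.0$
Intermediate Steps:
$k = -30$ ($k = -18 + 3 \left(\left(5 - 5\right) - 4\right) = -18 + 3 \left(0 - 4\right) = -18 + 3 \left(-4\right) = -18 - 12 = -30$)
$A = \frac{20}{7}$ ($A = \frac{1}{-7} + 3 = - \frac{1}{7} + 3 = \frac{20}{7} \approx 2.8571$)
$F{\left(n \right)} = 3 + \frac{20}{7 n}$
$1333 F{\left(k \right)} = 1333 \left(3 + \frac{20}{7 \left(-30\right)}\right) = 1333 \left(3 + \frac{20}{7} \left(- \frac{1}{30}\right)\right) = 1333 \left(3 - \frac{2}{21}\right) = 1333 \cdot \frac{61}{21} = \frac{81313}{21}$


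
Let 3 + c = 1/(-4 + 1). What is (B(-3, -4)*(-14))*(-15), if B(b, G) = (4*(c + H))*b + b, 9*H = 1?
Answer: 7490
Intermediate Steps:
H = ⅑ (H = (⅑)*1 = ⅑ ≈ 0.11111)
c = -10/3 (c = -3 + 1/(-4 + 1) = -3 + 1/(-3) = -3 - ⅓ = -10/3 ≈ -3.3333)
B(b, G) = -107*b/9 (B(b, G) = (4*(-10/3 + ⅑))*b + b = (4*(-29/9))*b + b = -116*b/9 + b = -107*b/9)
(B(-3, -4)*(-14))*(-15) = (-107/9*(-3)*(-14))*(-15) = ((107/3)*(-14))*(-15) = -1498/3*(-15) = 7490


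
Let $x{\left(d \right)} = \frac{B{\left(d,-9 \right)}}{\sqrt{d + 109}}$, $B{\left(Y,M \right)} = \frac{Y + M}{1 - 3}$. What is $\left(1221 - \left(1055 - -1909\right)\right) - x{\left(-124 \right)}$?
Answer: $-1743 + \frac{133 i \sqrt{15}}{30} \approx -1743.0 + 17.17 i$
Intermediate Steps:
$B{\left(Y,M \right)} = - \frac{M}{2} - \frac{Y}{2}$ ($B{\left(Y,M \right)} = \frac{M + Y}{-2} = \left(M + Y\right) \left(- \frac{1}{2}\right) = - \frac{M}{2} - \frac{Y}{2}$)
$x{\left(d \right)} = \frac{\frac{9}{2} - \frac{d}{2}}{\sqrt{109 + d}}$ ($x{\left(d \right)} = \frac{\left(- \frac{1}{2}\right) \left(-9\right) - \frac{d}{2}}{\sqrt{d + 109}} = \frac{\frac{9}{2} - \frac{d}{2}}{\sqrt{109 + d}}$)
$\left(1221 - \left(1055 - -1909\right)\right) - x{\left(-124 \right)} = \left(1221 - \left(1055 - -1909\right)\right) - \frac{9 - -124}{2 \sqrt{109 - 124}} = \left(1221 - \left(1055 + 1909\right)\right) - \frac{9 + 124}{2 i \sqrt{15}} = \left(1221 - 2964\right) - \frac{1}{2} \left(- \frac{i \sqrt{15}}{15}\right) 133 = \left(1221 - 2964\right) - - \frac{133 i \sqrt{15}}{30} = -1743 + \frac{133 i \sqrt{15}}{30}$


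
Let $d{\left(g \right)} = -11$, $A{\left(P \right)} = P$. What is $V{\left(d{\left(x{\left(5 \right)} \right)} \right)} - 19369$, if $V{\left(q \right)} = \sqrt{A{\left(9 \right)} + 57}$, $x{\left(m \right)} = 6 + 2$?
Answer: $-19369 + \sqrt{66} \approx -19361.0$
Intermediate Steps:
$x{\left(m \right)} = 8$
$V{\left(q \right)} = \sqrt{66}$ ($V{\left(q \right)} = \sqrt{9 + 57} = \sqrt{66}$)
$V{\left(d{\left(x{\left(5 \right)} \right)} \right)} - 19369 = \sqrt{66} - 19369 = -19369 + \sqrt{66}$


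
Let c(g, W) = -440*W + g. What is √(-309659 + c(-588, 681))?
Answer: I*√609887 ≈ 780.95*I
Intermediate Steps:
c(g, W) = g - 440*W
√(-309659 + c(-588, 681)) = √(-309659 + (-588 - 440*681)) = √(-309659 + (-588 - 299640)) = √(-309659 - 300228) = √(-609887) = I*√609887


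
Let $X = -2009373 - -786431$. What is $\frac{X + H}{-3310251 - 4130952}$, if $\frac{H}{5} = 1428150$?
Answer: $- \frac{5917808}{7441203} \approx -0.79528$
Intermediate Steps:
$H = 7140750$ ($H = 5 \cdot 1428150 = 7140750$)
$X = -1222942$ ($X = -2009373 + 786431 = -1222942$)
$\frac{X + H}{-3310251 - 4130952} = \frac{-1222942 + 7140750}{-3310251 - 4130952} = \frac{5917808}{-7441203} = 5917808 \left(- \frac{1}{7441203}\right) = - \frac{5917808}{7441203}$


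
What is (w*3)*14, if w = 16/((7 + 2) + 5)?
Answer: 48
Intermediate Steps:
w = 8/7 (w = 16/(9 + 5) = 16/14 = 16*(1/14) = 8/7 ≈ 1.1429)
(w*3)*14 = ((8/7)*3)*14 = (24/7)*14 = 48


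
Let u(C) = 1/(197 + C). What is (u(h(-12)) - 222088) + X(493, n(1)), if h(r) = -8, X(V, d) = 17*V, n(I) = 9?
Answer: -40390622/189 ≈ -2.1371e+5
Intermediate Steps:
(u(h(-12)) - 222088) + X(493, n(1)) = (1/(197 - 8) - 222088) + 17*493 = (1/189 - 222088) + 8381 = -41974631/189 + 8381 = -40390622/189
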